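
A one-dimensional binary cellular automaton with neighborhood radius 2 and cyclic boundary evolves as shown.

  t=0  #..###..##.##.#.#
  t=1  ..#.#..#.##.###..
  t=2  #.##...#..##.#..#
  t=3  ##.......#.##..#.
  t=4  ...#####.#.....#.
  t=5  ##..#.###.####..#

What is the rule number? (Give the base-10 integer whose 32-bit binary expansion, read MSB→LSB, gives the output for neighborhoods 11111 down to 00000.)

1814684963

  nb #####: next=.  (t=4,i=5, bit31=0)
  nb ####.: next=#  (t=4,i=6, bit30=1)
  nb ###.#: next=#  (t=4,i=7, bit29=1)
  nb ###..: next=.  (t=0,i=5, bit28=0)
  nb ##.##: next=#  (t=0,i=10, bit27=1)
  nb ##.#.: next=#  (t=0,i=13, bit26=1)
  nb ##..#: next=.  (t=0,i=1, bit25=0)
  nb ##...: next=.  (t=1,i=15, bit24=0)
  nb #.###: next=.  (t=1,i=12, bit23=0)
  nb #.##.: next=.  (t=0,i=11, bit22=0)
  nb #.#.#: next=#  (t=0,i=14, bit21=1)
  nb #.#..: next=.  (t=1,i=4, bit20=0)
  nb #..##: next=#  (t=0,i=2, bit19=1)
  nb #..#.: next=.  (t=1,i=6, bit18=0)
  nb #...#: next=.  (t=2,i=5, bit17=0)
  nb #....: next=#  (t=1,i=16, bit16=1)
  nb .####: next=#  (t=4,i=4, bit15=1)
  nb .###.: next=#  (t=0,i=4, bit14=1)
  nb .##.#: next=#  (t=0,i=9, bit13=1)
  nb .##..: next=.  (t=0,i=0, bit12=0)
  nb .#.##: next=.  (t=0,i=15, bit11=0)
  nb .#.#.: next=#  (t=1,i=3, bit10=1)
  nb .#..#: next=.  (t=1,i=5, bit9=0)
  nb .#...: next=#  (t=4,i=10, bit8=1)
  nb ..###: next=.  (t=0,i=3, bit7=0)
  nb ..##.: next=.  (t=0,i=8, bit6=0)
  nb ..#.#: next=#  (t=1,i=2, bit5=1)
  nb ..#..: next=.  (t=2,i=7, bit4=0)
  nb ...##: next=.  (t=4,i=2, bit3=0)
  nb ...#.: next=.  (t=1,i=1, bit2=0)
  nb ....#: next=#  (t=1,i=0, bit1=1)
  nb .....: next=#  (t=3,i=4, bit0=1)
  bits 01101100001010011110010100100011 = 1814684963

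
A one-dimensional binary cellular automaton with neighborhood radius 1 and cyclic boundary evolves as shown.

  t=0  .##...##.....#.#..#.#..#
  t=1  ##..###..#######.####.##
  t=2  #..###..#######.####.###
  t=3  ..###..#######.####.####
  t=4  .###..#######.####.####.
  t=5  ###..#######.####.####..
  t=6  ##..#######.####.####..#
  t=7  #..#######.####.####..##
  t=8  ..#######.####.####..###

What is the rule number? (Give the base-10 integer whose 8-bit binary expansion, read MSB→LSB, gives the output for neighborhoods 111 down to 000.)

  nb ###: next=#  (t=1,i=0, bit7=1)
  nb ##.: next=.  (t=0,i=2, bit6=0)
  nb #.#: next=#  (t=0,i=0, bit5=1)
  nb #..: next=.  (t=0,i=3, bit4=0)
  nb .##: next=#  (t=0,i=1, bit3=1)
  nb .#.: next=#  (t=0,i=13, bit2=1)
  nb ..#: next=#  (t=0,i=5, bit1=1)
  nb ...: next=#  (t=0,i=4, bit0=1)
  bits 10101111 = 175

175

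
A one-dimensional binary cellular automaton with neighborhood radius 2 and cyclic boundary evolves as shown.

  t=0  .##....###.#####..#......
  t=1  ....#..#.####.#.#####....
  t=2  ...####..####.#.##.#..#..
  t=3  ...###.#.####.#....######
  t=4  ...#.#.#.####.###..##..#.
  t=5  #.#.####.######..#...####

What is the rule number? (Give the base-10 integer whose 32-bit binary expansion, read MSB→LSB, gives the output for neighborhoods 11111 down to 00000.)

1790281620

  nb #####: next=.  (t=0,i=13, bit31=0)
  nb ####.: next=#  (t=0,i=14, bit30=1)
  nb ###.#: next=#  (t=0,i=9, bit29=1)
  nb ###..: next=.  (t=0,i=15, bit28=0)
  nb ##.##: next=#  (t=0,i=10, bit27=1)
  nb ##.#.: next=.  (t=1,i=13, bit26=0)
  nb ##..#: next=#  (t=0,i=16, bit25=1)
  nb ##...: next=.  (t=0,i=3, bit24=0)
  nb #.###: next=#  (t=0,i=11, bit23=1)
  nb #.##.: next=.  (t=2,i=16, bit22=0)
  nb #.#.#: next=#  (t=1,i=14, bit21=1)
  nb #.#..: next=#  (t=2,i=19, bit20=1)
  nb #..##: next=.  (t=2,i=8, bit19=0)
  nb #..#.: next=#  (t=0,i=17, bit18=1)
  nb #...#: next=.  (t=3,i=1, bit17=0)
  nb #....: next=#  (t=0,i=4, bit16=1)
  nb .####: next=#  (t=0,i=12, bit15=1)
  nb .###.: next=.  (t=0,i=8, bit14=0)
  nb .##.#: next=.  (t=2,i=17, bit13=0)
  nb .##..: next=.  (t=0,i=2, bit12=0)
  nb .#.##: next=.  (t=1,i=8, bit11=0)
  nb .#.#.: next=#  (t=4,i=4, bit10=1)
  nb .#..#: next=#  (t=1,i=5, bit9=1)
  nb .#...: next=#  (t=0,i=19, bit8=1)
  nb ..###: next=#  (t=0,i=7, bit7=1)
  nb ..##.: next=.  (t=0,i=1, bit6=0)
  nb ..#.#: next=.  (t=1,i=7, bit5=0)
  nb ..#..: next=#  (t=0,i=18, bit4=1)
  nb ...##: next=.  (t=0,i=0, bit3=0)
  nb ...#.: next=#  (t=1,i=3, bit2=1)
  nb ....#: next=.  (t=0,i=5, bit1=0)
  nb .....: next=.  (t=0,i=21, bit0=0)
  bits 01101010101101011000011110010100 = 1790281620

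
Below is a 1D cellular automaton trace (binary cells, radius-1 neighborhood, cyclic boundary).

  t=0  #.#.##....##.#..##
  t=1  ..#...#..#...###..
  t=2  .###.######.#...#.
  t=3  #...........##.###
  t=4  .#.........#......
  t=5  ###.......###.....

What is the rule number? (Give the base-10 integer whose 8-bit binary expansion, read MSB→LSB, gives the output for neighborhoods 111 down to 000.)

22

  nb ###: next=.  (t=0,i=17, bit7=0)
  nb ##.: next=.  (t=0,i=0, bit6=0)
  nb #.#: next=.  (t=0,i=1, bit5=0)
  nb #..: next=#  (t=0,i=6, bit4=1)
  nb .##: next=.  (t=0,i=4, bit3=0)
  nb .#.: next=#  (t=0,i=2, bit2=1)
  nb ..#: next=#  (t=0,i=9, bit1=1)
  nb ...: next=.  (t=0,i=7, bit0=0)
  bits 00010110 = 22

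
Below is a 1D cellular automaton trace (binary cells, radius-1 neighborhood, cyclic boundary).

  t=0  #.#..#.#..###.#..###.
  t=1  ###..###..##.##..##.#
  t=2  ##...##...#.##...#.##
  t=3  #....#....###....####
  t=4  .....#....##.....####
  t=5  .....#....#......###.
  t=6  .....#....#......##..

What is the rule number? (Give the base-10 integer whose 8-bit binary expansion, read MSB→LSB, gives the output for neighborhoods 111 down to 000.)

172

  ###|#  b7=1 t=0,i=11
  ##.|.  b6=0 t=0,i=12
  #.#|#  b5=1 t=0,i=1
  #..|.  b4=0 t=0,i=3
  .##|#  b3=1 t=0,i=10
  .#.|#  b2=1 t=0,i=0
  ..#|.  b1=0 t=0,i=4
  ...|.  b0=0 t=2,i=3
  bits 10101100 = 172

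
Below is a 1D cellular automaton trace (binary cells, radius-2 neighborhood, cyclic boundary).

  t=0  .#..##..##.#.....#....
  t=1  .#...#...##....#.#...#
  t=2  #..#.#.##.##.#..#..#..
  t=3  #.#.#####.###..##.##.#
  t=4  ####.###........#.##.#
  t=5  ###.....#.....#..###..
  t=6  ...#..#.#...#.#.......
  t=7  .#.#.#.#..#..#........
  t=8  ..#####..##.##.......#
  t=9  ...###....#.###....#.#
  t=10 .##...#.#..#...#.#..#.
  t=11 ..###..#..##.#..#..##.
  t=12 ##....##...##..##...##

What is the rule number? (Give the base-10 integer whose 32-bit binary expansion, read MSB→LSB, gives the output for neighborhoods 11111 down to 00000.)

3311844378

  #####|#  b31=1 t=3,i=6
  ####.|#  b30=1 t=3,i=7
  ###.#|.  b29=0 t=3,i=8
  ###..|.  b28=0 t=3,i=12
  ##.##|.  b27=0 t=2,i=9
  ##.#.|#  b26=1 t=0,i=10
  ##..#|.  b25=0 t=0,i=6
  ##...|#  b24=1 t=1,i=11
  #.###|.  b23=0 t=3,i=4
  #.##.|#  b22=1 t=2,i=7
  #.#.#|#  b21=1 t=2,i=5
  #.#..|.  b20=0 t=0,i=11
  #..##|.  b19=0 t=0,i=3
  #..#.|#  b18=1 t=2,i=2
  #...#|#  b17=1 t=1,i=3
  #....|.  b16=0 t=0,i=13
  .####|#  b15=1 t=3,i=5
  .###.|.  b14=0 t=3,i=11
  .##.#|#  b13=1 t=0,i=9
  .##..|#  b12=1 t=0,i=5
  .#.##|#  b11=1 t=2,i=6
  .#.#.|#  b10=1 t=1,i=0
  .#..#|.  b9=0 t=0,i=2
  .#...|.  b8=0 t=0,i=12
  ..###|.  b7=0 t=5,i=0
  ..##.|.  b6=0 t=0,i=4
  ..#.#|.  b5=0 t=1,i=15
  ..#..|#  b4=1 t=0,i=1
  ...##|#  b3=1 t=1,i=8
  ...#.|.  b2=0 t=0,i=0
  ....#|#  b1=1 t=0,i=15
  .....|.  b0=0 t=0,i=14
  bits 11000101011001101011110000011010 = 3311844378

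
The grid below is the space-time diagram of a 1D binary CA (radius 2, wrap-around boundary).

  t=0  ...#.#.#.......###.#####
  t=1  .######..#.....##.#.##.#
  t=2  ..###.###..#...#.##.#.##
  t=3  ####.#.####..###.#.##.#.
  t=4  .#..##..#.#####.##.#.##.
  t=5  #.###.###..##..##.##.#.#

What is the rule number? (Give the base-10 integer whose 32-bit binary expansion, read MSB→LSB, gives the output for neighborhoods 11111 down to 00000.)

2658125540

  [31] ##### => #  t=0,i=21
  [30] ####. => .  t=0,i=22
  [29] ###.# => .  t=0,i=17
  [28] ###.. => #  t=0,i=23
  [27] ##.## => #  t=0,i=18
  [26] ##.#. => #  t=1,i=17
  [25] ##..# => #  t=1,i=7
  [24] ##... => .  t=0,i=0
  [23] #.### => .  t=0,i=19
  [22] #.##. => #  t=1,i=20
  [21] #.#.# => #  t=0,i=5
  [20] #.#.. => .  t=0,i=7
  [19] #..## => #  t=2,i=1
  [18] #..#. => #  t=1,i=8
  [17] #...# => #  t=0,i=1
  [16] #.... => #  t=0,i=9
  [15] .#### => #  t=0,i=20
  [14] .###. => #  t=0,i=16
  [13] .##.# => .  t=1,i=16
  [12] .##.. => .  t=2,i=23
  [11] .#.## => .  t=1,i=0
  [10] .#.#. => #  t=0,i=4
  [9] .#..# => #  t=4,i=2
  [8] .#... => .  t=0,i=8
  [7] ..### => #  t=0,i=15
  [6] ..##. => #  t=1,i=15
  [5] ..#.# => #  t=0,i=3
  [4] ..#.. => .  t=1,i=9
  [3] ...## => .  t=0,i=14
  [2] ...#. => #  t=0,i=2
  [1] ....# => .  t=0,i=13
  [0] ..... => .  t=0,i=10
  bits 10011110011011111100011011100100 = 2658125540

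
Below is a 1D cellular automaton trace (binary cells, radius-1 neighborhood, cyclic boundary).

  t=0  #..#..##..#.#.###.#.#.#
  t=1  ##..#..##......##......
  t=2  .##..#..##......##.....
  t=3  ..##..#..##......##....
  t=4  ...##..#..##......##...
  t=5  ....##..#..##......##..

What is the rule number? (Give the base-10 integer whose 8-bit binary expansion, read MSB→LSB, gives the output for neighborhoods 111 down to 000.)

  nb ###: next=#  (t=0,i=15, bit7=1)
  nb ##.: next=#  (t=0,i=0, bit6=1)
  nb #.#: next=.  (t=0,i=11, bit5=0)
  nb #..: next=#  (t=0,i=1, bit4=1)
  nb .##: next=.  (t=0,i=6, bit3=0)
  nb .#.: next=.  (t=0,i=3, bit2=0)
  nb ..#: next=.  (t=0,i=2, bit1=0)
  nb ...: next=.  (t=1,i=10, bit0=0)
  bits 11010000 = 208

208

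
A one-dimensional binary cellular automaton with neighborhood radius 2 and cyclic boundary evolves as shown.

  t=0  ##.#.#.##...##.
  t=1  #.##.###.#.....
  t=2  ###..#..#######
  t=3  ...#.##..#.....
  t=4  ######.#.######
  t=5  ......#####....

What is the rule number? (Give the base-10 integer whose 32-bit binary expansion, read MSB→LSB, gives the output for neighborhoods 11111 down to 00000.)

  nb #####: next=.  (t=2,i=0, bit31=0)
  nb ####.: next=.  (t=2,i=1, bit30=0)
  nb ###.#: next=.  (t=1,i=7, bit29=0)
  nb ###..: next=.  (t=2,i=2, bit28=0)
  nb ##.##: next=.  (t=0,i=14, bit27=0)
  nb ##.#.: next=#  (t=0,i=2, bit26=1)
  nb ##..#: next=#  (t=2,i=3, bit25=1)
  nb ##...: next=#  (t=0,i=9, bit24=1)
  nb #.###: next=#  (t=1,i=5, bit23=1)
  nb #.##.: next=#  (t=0,i=0, bit22=1)
  nb #.#.#: next=#  (t=0,i=3, bit21=1)
  nb #.#..: next=#  (t=1,i=9, bit20=1)
  nb #..##: next=.  (t=2,i=7, bit19=0)
  nb #..#.: next=.  (t=2,i=4, bit18=0)
  nb #...#: next=.  (t=0,i=10, bit17=0)
  nb #....: next=#  (t=1,i=11, bit16=1)
  nb .####: next=#  (t=2,i=9, bit15=1)
  nb .###.: next=.  (t=1,i=6, bit14=0)
  nb .##.#: next=.  (t=0,i=1, bit13=0)
  nb .##..: next=.  (t=0,i=8, bit12=0)
  nb .#.##: next=#  (t=0,i=6, bit11=1)
  nb .#.#.: next=.  (t=0,i=4, bit10=0)
  nb .#..#: next=#  (t=2,i=6, bit9=1)
  nb .#...: next=#  (t=1,i=10, bit8=1)
  nb ..###: next=.  (t=2,i=8, bit7=0)
  nb ..##.: next=.  (t=0,i=12, bit6=0)
  nb ..#.#: next=#  (t=1,i=0, bit5=1)
  nb ..#..: next=#  (t=2,i=5, bit4=1)
  nb ...##: next=.  (t=0,i=11, bit3=0)
  nb ...#.: next=#  (t=1,i=14, bit2=1)
  nb ....#: next=#  (t=1,i=13, bit1=1)
  nb .....: next=#  (t=1,i=12, bit0=1)
  bits 00000111111100011000101100110111 = 133270327

133270327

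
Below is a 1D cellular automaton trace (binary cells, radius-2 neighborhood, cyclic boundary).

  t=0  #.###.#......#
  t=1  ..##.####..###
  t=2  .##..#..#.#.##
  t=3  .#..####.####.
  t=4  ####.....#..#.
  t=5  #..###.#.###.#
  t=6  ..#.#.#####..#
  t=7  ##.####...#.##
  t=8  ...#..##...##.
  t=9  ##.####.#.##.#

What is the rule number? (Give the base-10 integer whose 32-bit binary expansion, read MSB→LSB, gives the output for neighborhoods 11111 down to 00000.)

368922458

  nb #####: next=.  (t=6,i=8, bit31=0)
  nb ####.: next=.  (t=1,i=7, bit30=0)
  nb ###.#: next=.  (t=0,i=4, bit29=0)
  nb ###..: next=#  (t=1,i=8, bit28=1)
  nb ##.##: next=.  (t=0,i=1, bit27=0)
  nb ##.#.: next=#  (t=0,i=5, bit26=1)
  nb ##..#: next=.  (t=1,i=0, bit25=0)
  nb ##...: next=#  (t=4,i=4, bit24=1)
  nb #.###: next=#  (t=0,i=2, bit23=1)
  nb #.##.: next=#  (t=2,i=1, bit22=1)
  nb #.#.#: next=#  (t=2,i=10, bit21=1)
  nb #.#..: next=#  (t=0,i=6, bit20=1)
  nb #..##: next=#  (t=1,i=1, bit19=1)
  nb #..#.: next=#  (t=2,i=4, bit18=1)
  nb #...#: next=.  (t=7,i=8, bit17=0)
  nb #....: next=#  (t=0,i=8, bit16=1)
  nb .####: next=.  (t=1,i=6, bit15=0)
  nb .###.: next=#  (t=0,i=3, bit14=1)
  nb .##.#: next=.  (t=0,i=0, bit13=0)
  nb .##..: next=.  (t=2,i=2, bit12=0)
  nb .#.##: next=#  (t=2,i=11, bit11=1)
  nb .#.#.: next=#  (t=2,i=9, bit10=1)
  nb .#..#: next=#  (t=2,i=6, bit9=1)
  nb .#...: next=#  (t=0,i=7, bit8=1)
  nb ..###: next=.  (t=1,i=11, bit7=0)
  nb ..##.: next=#  (t=0,i=13, bit6=1)
  nb ..#.#: next=.  (t=2,i=8, bit5=0)
  nb ..#..: next=#  (t=2,i=5, bit4=1)
  nb ...##: next=#  (t=0,i=12, bit3=1)
  nb ...#.: next=.  (t=4,i=8, bit2=0)
  nb ....#: next=#  (t=0,i=11, bit1=1)
  nb .....: next=.  (t=0,i=9, bit0=0)
  bits 00010101111111010100111101011010 = 368922458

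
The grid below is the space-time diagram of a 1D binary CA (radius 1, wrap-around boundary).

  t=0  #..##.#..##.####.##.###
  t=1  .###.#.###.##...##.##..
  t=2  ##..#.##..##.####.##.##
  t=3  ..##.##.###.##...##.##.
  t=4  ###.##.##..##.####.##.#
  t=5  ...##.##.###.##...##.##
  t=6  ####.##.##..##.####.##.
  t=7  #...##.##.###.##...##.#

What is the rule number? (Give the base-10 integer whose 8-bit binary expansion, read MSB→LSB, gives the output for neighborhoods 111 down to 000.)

59

  [7] ### => .  t=0,i=13
  [6] ##. => .  t=0,i=0
  [5] #.# => #  t=0,i=5
  [4] #.. => #  t=0,i=1
  [3] .## => #  t=0,i=3
  [2] .#. => .  t=0,i=6
  [1] ..# => #  t=0,i=2
  [0] ... => #  t=1,i=14
  bits 00111011 = 59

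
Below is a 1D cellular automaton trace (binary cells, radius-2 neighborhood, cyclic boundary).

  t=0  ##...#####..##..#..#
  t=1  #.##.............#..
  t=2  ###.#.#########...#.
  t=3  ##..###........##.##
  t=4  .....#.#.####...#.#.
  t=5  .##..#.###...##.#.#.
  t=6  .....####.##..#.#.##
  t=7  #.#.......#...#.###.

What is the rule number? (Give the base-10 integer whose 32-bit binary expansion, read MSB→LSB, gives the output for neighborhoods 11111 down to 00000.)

  ##### -> .   bit 31 = 0  t=0,i=7
  ####. -> .   bit 30 = 0  t=0,i=8
  ###.# -> .   bit 29 = 0  t=2,i=2
  ###.. -> .   bit 28 = 0  t=0,i=1
  ##.## -> .   bit 27 = 0  t=3,i=17
  ##.#. -> .   bit 26 = 0  t=2,i=3
  ##..# -> .   bit 25 = 0  t=0,i=10
  ##... -> #   bit 24 = 1  t=0,i=2
  #.### -> #   bit 23 = 1  t=2,i=0
  #.##. -> #   bit 22 = 1  t=1,i=2
  #.#.# -> #   bit 21 = 1  t=2,i=4
  #.#.. -> #   bit 20 = 1  t=4,i=18
  #..## -> .   bit 19 = 0  t=0,i=11
  #..#. -> .   bit 18 = 0  t=0,i=15
  #...# -> #   bit 17 = 1  t=0,i=3
  #.... -> .   bit 16 = 0  t=1,i=5
  .#### -> .   bit 15 = 0  t=0,i=6
  .###. -> #   bit 14 = 1  t=0,i=0
  .##.# -> #   bit 13 = 1  t=3,i=16
  .##.. -> .   bit 12 = 0  t=0,i=13
  .#.## -> #   bit 11 = 1  t=1,i=1
  .#.#. -> .   bit 10 = 0  t=4,i=6
  .#..# -> #   bit 9 = 1  t=0,i=17
  .#... -> .   bit 8 = 0  t=4,i=19
  ..### -> .   bit 7 = 0  t=0,i=5
  ..##. -> .   bit 6 = 0  t=0,i=12
  ..#.# -> #   bit 5 = 1  t=1,i=0
  ..#.. -> .   bit 4 = 0  t=0,i=16
  ...## -> .   bit 3 = 0  t=0,i=4
  ...#. -> .   bit 2 = 0  t=1,i=16
  ....# -> .   bit 1 = 0  t=1,i=15
  ..... -> #   bit 0 = 1  t=1,i=6
  bits 00000001111100100110101000100001 = 32664097

32664097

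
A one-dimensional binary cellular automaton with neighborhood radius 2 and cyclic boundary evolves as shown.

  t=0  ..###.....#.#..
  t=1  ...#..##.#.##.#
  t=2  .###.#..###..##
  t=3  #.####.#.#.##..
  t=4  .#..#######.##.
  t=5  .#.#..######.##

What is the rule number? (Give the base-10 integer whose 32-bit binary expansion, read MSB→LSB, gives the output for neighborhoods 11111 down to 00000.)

3996867605

  ##### -> #   bit 31 = 1  t=4,i=6
  ####. -> #   bit 30 = 1  t=3,i=4
  ###.# -> #   bit 29 = 1  t=2,i=3
  ###.. -> .   bit 28 = 0  t=0,i=4
  ##.## -> #   bit 27 = 1  t=2,i=0
  ##.#. -> #   bit 26 = 1  t=1,i=8
  ##..# -> #   bit 25 = 1  t=2,i=11
  ##... -> .   bit 24 = 0  t=0,i=5
  #.### -> .   bit 23 = 0  t=2,i=1
  #.##. -> .   bit 22 = 0  t=1,i=11
  #.#.# -> #   bit 21 = 1  t=1,i=9
  #.#.. -> #   bit 20 = 1  t=0,i=12
  #..## -> #   bit 19 = 1  t=1,i=5
  #..#. -> .   bit 18 = 0  t=3,i=14
  #...# -> #   bit 17 = 1  t=1,i=1
  #.... -> #   bit 16 = 1  t=0,i=6
  .#### -> .   bit 15 = 0  t=3,i=3
  .###. -> #   bit 14 = 1  t=0,i=3
  .##.# -> .   bit 13 = 0  t=1,i=7
  .##.. -> #   bit 12 = 1  t=3,i=12
  .#.## -> #   bit 11 = 1  t=1,i=10
  .#.#. -> #   bit 10 = 1  t=0,i=11
  .#..# -> .   bit 9 = 0  t=1,i=4
  .#... -> .   bit 8 = 0  t=0,i=13
  ..### -> .   bit 7 = 0  t=0,i=2
  ..##. -> .   bit 6 = 0  t=1,i=6
  ..#.# -> .   bit 5 = 0  t=0,i=10
  ..#.. -> #   bit 4 = 1  t=1,i=3
  ...## -> .   bit 3 = 0  t=0,i=1
  ...#. -> #   bit 2 = 1  t=0,i=9
  ....# -> .   bit 1 = 0  t=0,i=0
  ..... -> #   bit 0 = 1  t=0,i=7
  bits 11101110001110110101110000010101 = 3996867605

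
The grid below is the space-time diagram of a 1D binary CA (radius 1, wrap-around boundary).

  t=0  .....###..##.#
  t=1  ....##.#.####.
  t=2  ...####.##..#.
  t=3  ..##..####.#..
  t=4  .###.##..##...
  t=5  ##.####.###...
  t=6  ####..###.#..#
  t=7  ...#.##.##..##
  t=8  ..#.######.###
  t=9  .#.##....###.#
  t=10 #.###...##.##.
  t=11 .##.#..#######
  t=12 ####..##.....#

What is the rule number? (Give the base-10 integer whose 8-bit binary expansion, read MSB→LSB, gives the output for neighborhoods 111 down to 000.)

106

  nb ###: next=.  (t=0,i=6, bit7=0)
  nb ##.: next=#  (t=0,i=7, bit6=1)
  nb #.#: next=#  (t=0,i=12, bit5=1)
  nb #..: next=.  (t=0,i=0, bit4=0)
  nb .##: next=#  (t=0,i=5, bit3=1)
  nb .#.: next=.  (t=0,i=13, bit2=0)
  nb ..#: next=#  (t=0,i=4, bit1=1)
  nb ...: next=.  (t=0,i=1, bit0=0)
  bits 01101010 = 106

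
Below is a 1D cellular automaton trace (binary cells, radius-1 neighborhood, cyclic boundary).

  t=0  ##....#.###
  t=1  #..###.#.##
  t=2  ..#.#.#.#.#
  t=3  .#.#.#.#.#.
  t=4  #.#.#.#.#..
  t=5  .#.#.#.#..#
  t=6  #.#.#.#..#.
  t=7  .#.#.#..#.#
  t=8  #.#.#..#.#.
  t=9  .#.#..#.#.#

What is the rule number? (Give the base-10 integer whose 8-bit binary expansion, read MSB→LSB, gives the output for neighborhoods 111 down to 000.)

  nb ###: next=#  (t=0,i=0, bit7=1)
  nb ##.: next=.  (t=0,i=1, bit6=0)
  nb #.#: next=#  (t=0,i=7, bit5=1)
  nb #..: next=.  (t=0,i=2, bit4=0)
  nb .##: next=.  (t=0,i=8, bit3=0)
  nb .#.: next=.  (t=0,i=6, bit2=0)
  nb ..#: next=#  (t=0,i=5, bit1=1)
  nb ...: next=#  (t=0,i=3, bit0=1)
  bits 10100011 = 163

163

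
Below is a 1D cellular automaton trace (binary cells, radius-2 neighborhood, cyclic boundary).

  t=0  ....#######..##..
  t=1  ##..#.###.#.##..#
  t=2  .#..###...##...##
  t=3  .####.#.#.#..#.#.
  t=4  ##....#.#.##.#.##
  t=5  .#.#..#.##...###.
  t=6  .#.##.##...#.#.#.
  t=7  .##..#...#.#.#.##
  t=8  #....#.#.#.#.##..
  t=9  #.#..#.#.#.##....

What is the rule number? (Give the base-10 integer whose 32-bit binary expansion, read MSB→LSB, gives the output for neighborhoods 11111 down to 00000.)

2562394865

  [31] ##### => #  t=0,i=6
  [30] ####. => .  t=0,i=9
  [29] ###.# => .  t=1,i=8
  [28] ###.. => #  t=0,i=10
  [27] ##.## => #  t=6,i=5
  [26] ##.#. => .  t=1,i=9
  [25] ##..# => .  t=0,i=11
  [24] ##... => .  t=0,i=15
  [23] #.### => #  t=1,i=6
  [22] #.##. => .  t=1,i=12
  [21] #.#.# => #  t=1,i=10
  [20] #.#.. => #  t=2,i=1
  [19] #..## => #  t=0,i=12
  [18] #..#. => .  t=1,i=3
  [17] #...# => #  t=2,i=8
  [16] #.... => #  t=0,i=16
  [15] .#### => .  t=0,i=5
  [14] .###. => .  t=1,i=0
  [13] .##.# => .  t=2,i=16
  [12] .##.. => .  t=0,i=14
  [11] .#.## => #  t=1,i=5
  [10] .#.#. => .  t=3,i=7
  [9] .#..# => #  t=2,i=2
  [8] .#... => .  t=7,i=6
  [7] ..### => #  t=0,i=4
  [6] ..##. => #  t=0,i=13
  [5] ..#.# => #  t=1,i=4
  [4] ..#.. => #  t=7,i=5
  [3] ...## => .  t=0,i=3
  [2] ...#. => .  t=4,i=5
  [1] ....# => .  t=0,i=2
  [0] ..... => #  t=0,i=0
  bits 10011000101110110000101011110001 = 2562394865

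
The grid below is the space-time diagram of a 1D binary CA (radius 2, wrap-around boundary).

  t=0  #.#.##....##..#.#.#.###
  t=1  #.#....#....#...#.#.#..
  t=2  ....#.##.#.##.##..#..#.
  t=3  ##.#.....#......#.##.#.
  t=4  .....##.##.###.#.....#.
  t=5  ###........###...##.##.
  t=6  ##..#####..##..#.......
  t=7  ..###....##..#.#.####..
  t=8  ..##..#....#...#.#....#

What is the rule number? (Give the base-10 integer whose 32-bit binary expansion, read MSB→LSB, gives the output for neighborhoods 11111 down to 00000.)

  ##### -> .   bit 31 = 0  t=6,i=6
  ####. -> .   bit 30 = 0  t=0,i=22
  ###.# -> #   bit 29 = 1  t=0,i=0
  ###.. -> .   bit 28 = 0  t=5,i=2
  ##.## -> .   bit 27 = 0  t=2,i=13
  ##.#. -> .   bit 26 = 0  t=0,i=1
  ##..# -> #   bit 25 = 1  t=0,i=12
  ##... -> .   bit 24 = 0  t=0,i=6
  #.### -> #   bit 23 = 1  t=0,i=20
  #.##. -> .   bit 22 = 0  t=0,i=4
  #.#.# -> #   bit 21 = 1  t=0,i=2
  #.#.. -> .   bit 20 = 0  t=1,i=2
  #..## -> #   bit 19 = 1  t=6,i=3
  #..#. -> .   bit 18 = 0  t=0,i=13
  #...# -> #   bit 17 = 1  t=1,i=14
  #.... -> #   bit 16 = 1  t=0,i=7
  .#### -> .   bit 15 = 0  t=0,i=21
  .###. -> #   bit 14 = 1  t=4,i=12
  .##.# -> .   bit 13 = 0  t=2,i=7
  .##.. -> .   bit 12 = 0  t=0,i=5
  .#.## -> .   bit 11 = 0  t=0,i=3
  .#.#. -> .   bit 10 = 0  t=0,i=15
  .#..# -> #   bit 9 = 1  t=1,i=21
  .#... -> .   bit 8 = 0  t=1,i=3
  ..### -> #   bit 7 = 1  t=5,i=11
  ..##. -> .   bit 6 = 0  t=0,i=10
  ..#.# -> .   bit 5 = 0  t=0,i=14
  ..#.. -> #   bit 4 = 1  t=1,i=7
  ...## -> .   bit 3 = 0  t=0,i=9
  ...#. -> #   bit 2 = 1  t=1,i=6
  ....# -> .   bit 1 = 0  t=0,i=8
  ..... -> #   bit 0 = 1  t=2,i=1
  bits 00100010101010110100001010010101 = 581649045

581649045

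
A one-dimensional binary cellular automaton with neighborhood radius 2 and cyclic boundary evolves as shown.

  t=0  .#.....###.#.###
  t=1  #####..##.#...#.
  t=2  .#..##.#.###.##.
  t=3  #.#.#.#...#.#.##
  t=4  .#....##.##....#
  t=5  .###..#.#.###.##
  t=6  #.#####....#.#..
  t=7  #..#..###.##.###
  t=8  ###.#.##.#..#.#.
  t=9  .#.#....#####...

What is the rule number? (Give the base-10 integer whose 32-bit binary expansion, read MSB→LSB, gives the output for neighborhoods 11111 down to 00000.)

521524197

  [31] ##### => .  t=1,i=2
  [30] ####. => .  t=1,i=3
  [29] ###.# => .  t=0,i=9
  [28] ###.. => #  t=1,i=4
  [27] ##.## => #  t=2,i=12
  [26] ##.#. => #  t=0,i=0
  [25] ##..# => #  t=1,i=5
  [24] ##... => #  t=4,i=11
  [23] #.### => .  t=0,i=13
  [22] #.##. => .  t=2,i=13
  [21] #.#.# => .  t=0,i=11
  [20] #.#.. => #  t=0,i=1
  [19] #..## => .  t=1,i=6
  [18] #..#. => #  t=2,i=0
  [17] #...# => .  t=1,i=12
  [16] #.... => #  t=0,i=3
  [15] .#### => #  t=1,i=1
  [14] .###. => #  t=0,i=8
  [13] .##.# => .  t=1,i=8
  [12] .##.. => #  t=2,i=14
  [11] .#.## => .  t=0,i=12
  [10] .#.#. => .  t=3,i=3
  [9] .#..# => #  t=2,i=2
  [8] .#... => #  t=0,i=2
  [7] ..### => #  t=0,i=7
  [6] ..##. => #  t=1,i=7
  [5] ..#.# => #  t=1,i=14
  [4] ..#.. => .  t=2,i=1
  [3] ...## => .  t=0,i=6
  [2] ...#. => #  t=1,i=13
  [1] ....# => .  t=0,i=5
  [0] ..... => #  t=0,i=4
  bits 00011111000101011101001111100101 = 521524197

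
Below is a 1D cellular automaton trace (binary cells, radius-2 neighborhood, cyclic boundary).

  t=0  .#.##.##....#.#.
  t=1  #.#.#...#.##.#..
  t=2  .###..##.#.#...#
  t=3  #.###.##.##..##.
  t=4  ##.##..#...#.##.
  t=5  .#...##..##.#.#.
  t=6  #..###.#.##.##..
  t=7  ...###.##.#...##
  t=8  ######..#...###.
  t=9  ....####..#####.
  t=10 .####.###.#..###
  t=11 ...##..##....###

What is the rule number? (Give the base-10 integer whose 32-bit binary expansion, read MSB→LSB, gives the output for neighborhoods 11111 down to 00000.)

  ##### -> .   bit 31 = 0  t=8,i=2
  ####. -> #   bit 30 = 1  t=8,i=4
  ###.# -> #   bit 29 = 1  t=3,i=4
  ###.. -> #   bit 28 = 1  t=2,i=3
  ##.## -> .   bit 27 = 0  t=0,i=5
  ##.#. -> .   bit 26 = 0  t=1,i=12
  ##..# -> #   bit 25 = 1  t=2,i=4
  ##... -> #   bit 24 = 1  t=0,i=8
  #.### -> .   bit 23 = 0  t=2,i=1
  #.##. -> .   bit 22 = 0  t=0,i=3
  #.#.# -> #   bit 21 = 1  t=1,i=2
  #.#.. -> .   bit 20 = 0  t=0,i=14
  #..## -> .   bit 19 = 0  t=2,i=5
  #..#. -> #   bit 18 = 1  t=0,i=0
  #...# -> #   bit 17 = 1  t=1,i=6
  #.... -> .   bit 16 = 0  t=0,i=9
  .#### -> .   bit 15 = 0  t=8,i=1
  .###. -> #   bit 14 = 1  t=2,i=2
  .##.# -> #   bit 13 = 1  t=0,i=4
  .##.. -> .   bit 12 = 0  t=0,i=7
  .#.## -> #   bit 11 = 1  t=0,i=2
  .#.#. -> #   bit 10 = 1  t=0,i=13
  .#..# -> .   bit 9 = 0  t=0,i=15
  .#... -> .   bit 8 = 0  t=1,i=5
  ..### -> #   bit 7 = 1  t=6,i=3
  ..##. -> #   bit 6 = 1  t=2,i=6
  ..#.# -> .   bit 5 = 0  t=0,i=1
  ..#.. -> .   bit 4 = 0  t=4,i=7
  ...## -> #   bit 3 = 1  t=5,i=4
  ...#. -> #   bit 2 = 1  t=0,i=11
  ....# -> #   bit 1 = 1  t=0,i=10
  ..... -> #   bit 0 = 1  t=9,i=1
  bits 01110011001001100110110011001111 = 1931898063

1931898063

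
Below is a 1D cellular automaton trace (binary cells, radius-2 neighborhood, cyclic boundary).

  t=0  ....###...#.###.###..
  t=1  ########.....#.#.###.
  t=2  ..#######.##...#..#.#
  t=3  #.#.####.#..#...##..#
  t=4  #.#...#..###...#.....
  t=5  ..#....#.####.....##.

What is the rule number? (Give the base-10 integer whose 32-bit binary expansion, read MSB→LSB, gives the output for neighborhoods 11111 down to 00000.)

  #####|#  b31=1 t=1,i=2
  ####.|#  b30=1 t=1,i=6
  ###.#|.  b29=0 t=0,i=14
  ###..|#  b28=1 t=0,i=6
  ##.##|#  b27=1 t=0,i=15
  ##.#.|.  b26=0 t=3,i=1
  ##..#|.  b25=0 t=3,i=18
  ##...|#  b24=1 t=0,i=7
  #.###|.  b23=0 t=0,i=12
  #.##.|.  b22=0 t=2,i=10
  #.#.#|#  b21=1 t=1,i=15
  #.#..|#  b20=1 t=2,i=20
  #..##|.  b19=0 t=2,i=1
  #..#.|#  b18=1 t=2,i=17
  #...#|.  b17=0 t=0,i=8
  #....|.  b16=0 t=0,i=20
  .####|.  b15=0 t=1,i=1
  .###.|#  b14=1 t=0,i=5
  .##.#|#  b13=1 t=3,i=0
  .##..|.  b12=0 t=2,i=11
  .#.##|.  b11=0 t=0,i=11
  .#.#.|.  b10=0 t=1,i=14
  .#..#|#  b9=1 t=2,i=0
  .#...|.  b8=0 t=3,i=13
  ..###|#  b7=1 t=0,i=4
  ..##.|.  b6=0 t=3,i=16
  ..#.#|.  b5=0 t=0,i=10
  ..#..|.  b4=0 t=2,i=15
  ...##|#  b3=1 t=0,i=3
  ...#.|.  b2=0 t=0,i=9
  ....#|#  b1=1 t=0,i=2
  .....|#  b0=1 t=0,i=0
  bits 11011001001101000110001010001011 = 3644088971

3644088971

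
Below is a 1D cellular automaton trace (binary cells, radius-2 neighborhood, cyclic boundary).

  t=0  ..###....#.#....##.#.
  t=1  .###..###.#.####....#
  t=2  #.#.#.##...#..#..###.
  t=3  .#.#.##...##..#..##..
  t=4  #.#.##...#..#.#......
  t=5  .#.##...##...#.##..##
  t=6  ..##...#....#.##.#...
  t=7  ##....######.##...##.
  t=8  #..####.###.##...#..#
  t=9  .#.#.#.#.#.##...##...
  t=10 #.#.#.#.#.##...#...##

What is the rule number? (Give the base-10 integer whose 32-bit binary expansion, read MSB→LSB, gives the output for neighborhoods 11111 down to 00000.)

  [31] ##### => #  t=7,i=8
  [30] ####. => #  t=1,i=14
  [29] ###.# => .  t=1,i=8
  [28] ###.. => .  t=0,i=4
  [27] ##.## => #  t=7,i=12
  [26] ##.#. => .  t=0,i=18
  [25] ##..# => #  t=1,i=4
  [24] ##... => .  t=0,i=5
  [23] #.### => .  t=1,i=1
  [22] #.##. => #  t=2,i=6
  [21] #.#.# => .  t=1,i=10
  [20] #.#.. => .  t=0,i=11
  [19] #..## => .  t=1,i=5
  [18] #..#. => .  t=2,i=13
  [17] #...# => .  t=0,i=0
  [16] #.... => #  t=0,i=6
  [15] .#### => .  t=1,i=13
  [14] .###. => #  t=0,i=3
  [13] .##.# => .  t=0,i=17
  [12] .##.. => .  t=2,i=7
  [11] .#.## => #  t=1,i=0
  [10] .#.#. => #  t=0,i=10
  [9] .#..# => .  t=2,i=12
  [8] .#... => #  t=0,i=12
  [7] ..### => #  t=0,i=2
  [6] ..##. => .  t=0,i=16
  [5] ..#.# => .  t=0,i=9
  [4] ..#.. => #  t=2,i=11
  [3] ...## => #  t=0,i=1
  [2] ...#. => #  t=0,i=8
  [1] ....# => #  t=0,i=7
  [0] ..... => .  t=4,i=17
  bits 11001010010000010100110110011110 = 3393277342

3393277342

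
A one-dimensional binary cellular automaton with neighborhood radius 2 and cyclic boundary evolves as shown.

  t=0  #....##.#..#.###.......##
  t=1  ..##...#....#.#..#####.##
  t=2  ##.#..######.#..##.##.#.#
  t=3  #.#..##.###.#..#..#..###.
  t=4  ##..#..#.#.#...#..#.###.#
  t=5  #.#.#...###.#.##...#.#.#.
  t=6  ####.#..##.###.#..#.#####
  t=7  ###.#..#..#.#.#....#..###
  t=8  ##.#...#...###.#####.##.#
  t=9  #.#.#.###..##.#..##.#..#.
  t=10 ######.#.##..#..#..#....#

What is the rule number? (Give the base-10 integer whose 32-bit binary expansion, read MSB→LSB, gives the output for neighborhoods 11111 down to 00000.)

  nb #####: next=#  (t=1,i=19, bit31=1)
  nb ####.: next=#  (t=1,i=20, bit30=1)
  nb ###.#: next=.  (t=1,i=21, bit29=0)
  nb ###..: next=.  (t=0,i=0, bit28=0)
  nb ##.##: next=#  (t=1,i=22, bit27=1)
  nb ##.#.: next=#  (t=0,i=7, bit26=1)
  nb ##..#: next=#  (t=1,i=0, bit25=1)
  nb ##...: next=.  (t=0,i=1, bit24=0)
  nb #.###: next=.  (t=0,i=13, bit23=0)
  nb #.##.: next=.  (t=1,i=23, bit22=0)
  nb #.#.#: next=#  (t=2,i=22, bit21=1)
  nb #.#..: next=.  (t=0,i=8, bit20=0)
  nb #..##: next=#  (t=1,i=1, bit19=1)
  nb #..#.: next=.  (t=0,i=10, bit18=0)
  nb #...#: next=.  (t=1,i=5, bit17=0)
  nb #....: next=#  (t=0,i=2, bit16=1)
  nb .####: next=.  (t=1,i=18, bit15=0)
  nb .###.: next=#  (t=0,i=14, bit14=1)
  nb .##.#: next=.  (t=0,i=6, bit13=0)
  nb .##..: next=#  (t=1,i=3, bit12=1)
  nb .#.##: next=#  (t=0,i=12, bit11=1)
  nb .#.#.: next=#  (t=1,i=13, bit10=1)
  nb .#..#: next=.  (t=0,i=9, bit9=0)
  nb .#...: next=#  (t=1,i=8, bit8=1)
  nb ..###: next=#  (t=0,i=23, bit7=1)
  nb ..##.: next=.  (t=0,i=5, bit6=0)
  nb ..#.#: next=.  (t=0,i=11, bit5=0)
  nb ..#..: next=#  (t=1,i=7, bit4=1)
  nb ...##: next=.  (t=0,i=4, bit3=0)
  nb ...#.: next=#  (t=1,i=6, bit2=1)
  nb ....#: next=#  (t=0,i=3, bit1=1)
  nb .....: next=#  (t=0,i=18, bit0=1)
  bits 11001110001010010101110110010111 = 3458817431

3458817431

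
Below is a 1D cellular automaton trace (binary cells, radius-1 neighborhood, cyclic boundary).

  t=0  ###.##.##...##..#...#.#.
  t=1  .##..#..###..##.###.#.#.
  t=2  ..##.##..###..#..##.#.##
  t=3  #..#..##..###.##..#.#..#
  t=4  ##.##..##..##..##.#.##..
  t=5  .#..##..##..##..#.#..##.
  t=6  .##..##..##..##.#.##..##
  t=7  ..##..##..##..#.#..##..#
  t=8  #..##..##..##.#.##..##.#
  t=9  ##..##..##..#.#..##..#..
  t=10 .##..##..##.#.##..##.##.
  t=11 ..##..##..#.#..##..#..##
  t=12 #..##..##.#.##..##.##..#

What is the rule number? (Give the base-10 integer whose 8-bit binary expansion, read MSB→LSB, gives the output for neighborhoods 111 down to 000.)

213

  [7] ### => #  t=0,i=1
  [6] ##. => #  t=0,i=2
  [5] #.# => .  t=0,i=3
  [4] #.. => #  t=0,i=9
  [3] .## => .  t=0,i=0
  [2] .#. => #  t=0,i=16
  [1] ..# => .  t=0,i=11
  [0] ... => #  t=0,i=10
  bits 11010101 = 213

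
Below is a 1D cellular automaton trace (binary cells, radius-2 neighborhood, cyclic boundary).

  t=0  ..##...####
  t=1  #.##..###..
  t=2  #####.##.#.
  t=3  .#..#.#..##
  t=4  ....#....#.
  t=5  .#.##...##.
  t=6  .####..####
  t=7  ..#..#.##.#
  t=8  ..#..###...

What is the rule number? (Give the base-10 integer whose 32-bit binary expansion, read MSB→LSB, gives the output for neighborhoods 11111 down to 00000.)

576772349

  #####|.  b31=0 t=2,i=2
  ####.|.  b30=0 t=0,i=9
  ###.#|#  b29=1 t=2,i=4
  ###..|.  b28=0 t=0,i=10
  ##.##|.  b27=0 t=2,i=5
  ##.#.|.  b26=0 t=2,i=8
  ##..#|#  b25=1 t=0,i=0
  ##...|.  b24=0 t=0,i=4
  #.###|.  b23=0 t=2,i=0
  #.##.|#  b22=1 t=1,i=2
  #.#.#|#  b21=1 t=2,i=9
  #.#..|.  b20=0 t=3,i=1
  #..##|.  b19=0 t=0,i=1
  #..#.|.  b18=0 t=1,i=10
  #...#|.  b17=0 t=0,i=5
  #....|.  b16=0 t=4,i=0
  .####|#  b15=1 t=0,i=8
  .###.|#  b14=1 t=1,i=7
  .##.#|.  b13=0 t=2,i=7
  .##..|#  b12=1 t=0,i=3
  .#.##|#  b11=1 t=1,i=1
  .#.#.|.  b10=0 t=3,i=5
  .#..#|.  b9=0 t=3,i=2
  .#...|.  b8=0 t=4,i=5
  ..###|#  b7=1 t=0,i=7
  ..##.|#  b6=1 t=0,i=2
  ..#.#|#  b5=1 t=1,i=0
  ..#..|#  b4=1 t=4,i=4
  ...##|#  b3=1 t=0,i=6
  ...#.|#  b2=1 t=4,i=3
  ....#|.  b1=0 t=4,i=2
  .....|#  b0=1 t=4,i=1
  bits 00100010011000001101100011111101 = 576772349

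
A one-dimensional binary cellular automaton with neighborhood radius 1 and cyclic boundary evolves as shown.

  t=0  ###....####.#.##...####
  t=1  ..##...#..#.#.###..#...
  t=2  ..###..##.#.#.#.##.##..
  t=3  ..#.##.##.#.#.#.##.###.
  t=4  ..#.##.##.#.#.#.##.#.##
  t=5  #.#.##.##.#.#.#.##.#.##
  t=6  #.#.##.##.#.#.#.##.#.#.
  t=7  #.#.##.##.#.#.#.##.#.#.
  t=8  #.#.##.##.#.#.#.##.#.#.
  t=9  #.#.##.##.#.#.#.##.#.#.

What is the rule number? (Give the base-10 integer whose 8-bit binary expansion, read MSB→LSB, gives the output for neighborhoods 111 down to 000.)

  nb ###: next=.  (t=0,i=0, bit7=0)
  nb ##.: next=#  (t=0,i=2, bit6=1)
  nb #.#: next=.  (t=0,i=11, bit5=0)
  nb #..: next=#  (t=0,i=3, bit4=1)
  nb .##: next=#  (t=0,i=7, bit3=1)
  nb .#.: next=#  (t=0,i=12, bit2=1)
  nb ..#: next=.  (t=0,i=6, bit1=0)
  nb ...: next=.  (t=0,i=4, bit0=0)
  bits 01011100 = 92

92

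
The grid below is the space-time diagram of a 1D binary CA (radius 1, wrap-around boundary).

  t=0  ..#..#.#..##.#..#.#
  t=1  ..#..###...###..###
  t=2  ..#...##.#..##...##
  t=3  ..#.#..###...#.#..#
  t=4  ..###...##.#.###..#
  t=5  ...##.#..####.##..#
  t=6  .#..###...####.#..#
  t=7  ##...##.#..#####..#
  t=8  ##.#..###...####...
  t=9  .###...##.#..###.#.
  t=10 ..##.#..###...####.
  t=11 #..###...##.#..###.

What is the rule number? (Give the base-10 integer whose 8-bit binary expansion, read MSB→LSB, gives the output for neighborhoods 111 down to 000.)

  [7] ### => #  t=1,i=6
  [6] ##. => #  t=0,i=11
  [5] #.# => #  t=0,i=6
  [4] #.. => .  t=0,i=0
  [3] .## => .  t=0,i=10
  [2] .#. => #  t=0,i=2
  [1] ..# => .  t=0,i=1
  [0] ... => #  t=1,i=9
  bits 11100101 = 229

229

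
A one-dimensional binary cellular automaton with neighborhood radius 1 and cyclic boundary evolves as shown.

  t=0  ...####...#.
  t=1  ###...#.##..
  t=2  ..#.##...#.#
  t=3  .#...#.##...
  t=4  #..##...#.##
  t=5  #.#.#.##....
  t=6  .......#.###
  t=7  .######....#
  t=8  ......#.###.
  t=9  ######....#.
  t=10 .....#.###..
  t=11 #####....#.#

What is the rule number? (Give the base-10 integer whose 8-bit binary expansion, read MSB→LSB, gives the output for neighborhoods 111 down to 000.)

67

  nb ###: next=.  (t=0,i=4, bit7=0)
  nb ##.: next=#  (t=0,i=6, bit6=1)
  nb #.#: next=.  (t=1,i=7, bit5=0)
  nb #..: next=.  (t=0,i=7, bit4=0)
  nb .##: next=.  (t=0,i=3, bit3=0)
  nb .#.: next=.  (t=0,i=10, bit2=0)
  nb ..#: next=#  (t=0,i=2, bit1=1)
  nb ...: next=#  (t=0,i=0, bit0=1)
  bits 01000011 = 67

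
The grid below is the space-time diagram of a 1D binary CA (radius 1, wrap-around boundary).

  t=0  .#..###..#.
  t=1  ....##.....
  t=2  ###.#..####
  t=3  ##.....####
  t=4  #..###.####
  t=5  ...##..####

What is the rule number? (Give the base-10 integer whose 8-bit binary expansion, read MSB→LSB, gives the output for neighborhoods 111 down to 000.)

137

  nb ###: next=#  (t=0,i=5, bit7=1)
  nb ##.: next=.  (t=0,i=6, bit6=0)
  nb #.#: next=.  (t=2,i=3, bit5=0)
  nb #..: next=.  (t=0,i=2, bit4=0)
  nb .##: next=#  (t=0,i=4, bit3=1)
  nb .#.: next=.  (t=0,i=1, bit2=0)
  nb ..#: next=.  (t=0,i=0, bit1=0)
  nb ...: next=#  (t=1,i=0, bit0=1)
  bits 10001001 = 137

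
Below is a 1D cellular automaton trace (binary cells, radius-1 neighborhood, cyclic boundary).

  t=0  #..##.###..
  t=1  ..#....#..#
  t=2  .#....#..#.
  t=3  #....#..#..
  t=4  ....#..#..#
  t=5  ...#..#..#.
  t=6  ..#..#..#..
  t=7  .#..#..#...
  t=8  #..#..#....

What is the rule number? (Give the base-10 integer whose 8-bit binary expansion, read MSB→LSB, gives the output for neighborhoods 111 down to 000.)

130

  ### -> #   bit 7 = 1  t=0,i=7
  ##. -> .   bit 6 = 0  t=0,i=4
  #.# -> .   bit 5 = 0  t=0,i=5
  #.. -> .   bit 4 = 0  t=0,i=1
  .## -> .   bit 3 = 0  t=0,i=3
  .#. -> .   bit 2 = 0  t=0,i=0
  ..# -> #   bit 1 = 1  t=0,i=2
  ... -> .   bit 0 = 0  t=1,i=4
  bits 10000010 = 130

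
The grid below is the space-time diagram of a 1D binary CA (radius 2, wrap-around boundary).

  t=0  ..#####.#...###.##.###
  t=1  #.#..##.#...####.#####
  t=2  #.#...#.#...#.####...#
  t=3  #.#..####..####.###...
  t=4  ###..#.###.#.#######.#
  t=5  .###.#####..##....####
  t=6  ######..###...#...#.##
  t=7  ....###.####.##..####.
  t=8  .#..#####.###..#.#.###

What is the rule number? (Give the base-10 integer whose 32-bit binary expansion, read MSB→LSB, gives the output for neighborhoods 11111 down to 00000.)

2073062581

  ##### -> .   bit 31 = 0  t=0,i=4
  ####. -> #   bit 30 = 1  t=0,i=5
  ###.# -> #   bit 29 = 1  t=0,i=6
  ###.. -> #   bit 28 = 1  t=0,i=21
  ##.## -> #   bit 27 = 1  t=0,i=15
  ##.#. -> .   bit 26 = 0  t=0,i=7
  ##..# -> #   bit 25 = 1  t=0,i=0
  ##... -> #   bit 24 = 1  t=2,i=18
  #.### -> #   bit 23 = 1  t=0,i=19
  #.##. -> .   bit 22 = 0  t=0,i=16
  #.#.# -> .   bit 21 = 0  t=4,i=11
  #.#.. -> #   bit 20 = 1  t=0,i=8
  #..## -> .   bit 19 = 0  t=0,i=1
  #..#. -> .   bit 18 = 0  t=4,i=4
  #...# -> .   bit 17 = 0  t=0,i=10
  #.... -> .   bit 16 = 0  t=5,i=15
  .#### -> .   bit 15 = 0  t=0,i=3
  .###. -> #   bit 14 = 1  t=0,i=13
  .##.# -> #   bit 13 = 1  t=0,i=17
  .##.. -> .   bit 12 = 0  t=5,i=13
  .#.## -> #   bit 11 = 1  t=2,i=13
  .#.#. -> #   bit 10 = 1  t=2,i=7
  .#..# -> .   bit 9 = 0  t=1,i=3
  .#... -> .   bit 8 = 0  t=0,i=9
  ..### -> #   bit 7 = 1  t=0,i=2
  ..##. -> .   bit 6 = 0  t=1,i=5
  ..#.# -> #   bit 5 = 1  t=2,i=6
  ..#.. -> #   bit 4 = 1  t=6,i=14
  ...## -> .   bit 3 = 0  t=0,i=11
  ...#. -> #   bit 2 = 1  t=2,i=5
  ....# -> .   bit 1 = 0  t=5,i=16
  ..... -> #   bit 0 = 1  t=7,i=1
  bits 01111011100100000110110010110101 = 2073062581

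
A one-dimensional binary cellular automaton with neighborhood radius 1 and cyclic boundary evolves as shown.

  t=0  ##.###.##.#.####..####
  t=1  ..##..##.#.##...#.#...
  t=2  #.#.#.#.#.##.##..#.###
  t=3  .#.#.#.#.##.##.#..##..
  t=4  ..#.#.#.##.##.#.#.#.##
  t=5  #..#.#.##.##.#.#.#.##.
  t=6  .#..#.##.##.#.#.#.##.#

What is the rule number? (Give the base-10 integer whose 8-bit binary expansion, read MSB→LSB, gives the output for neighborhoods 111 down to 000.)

57

  [7] ### => .  t=0,i=0
  [6] ##. => .  t=0,i=1
  [5] #.# => #  t=0,i=2
  [4] #.. => #  t=0,i=16
  [3] .## => #  t=0,i=3
  [2] .#. => .  t=0,i=10
  [1] ..# => .  t=0,i=17
  [0] ... => #  t=1,i=0
  bits 00111001 = 57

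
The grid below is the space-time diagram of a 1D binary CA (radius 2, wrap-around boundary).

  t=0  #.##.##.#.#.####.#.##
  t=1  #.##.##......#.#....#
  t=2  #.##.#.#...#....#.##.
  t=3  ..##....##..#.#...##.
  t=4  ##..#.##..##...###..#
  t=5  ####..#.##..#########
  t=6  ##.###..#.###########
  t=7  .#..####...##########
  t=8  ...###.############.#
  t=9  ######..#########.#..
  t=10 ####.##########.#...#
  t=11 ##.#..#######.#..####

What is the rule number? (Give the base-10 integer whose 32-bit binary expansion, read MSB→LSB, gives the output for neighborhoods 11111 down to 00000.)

  ##### -> #   bit 31 = 1  t=5,i=0
  ####. -> .   bit 30 = 0  t=0,i=14
  ###.# -> #   bit 29 = 1  t=0,i=0
  ###.. -> #   bit 28 = 1  t=4,i=1
  ##.## -> .   bit 27 = 0  t=0,i=1
  ##.#. -> .   bit 26 = 0  t=0,i=7
  ##..# -> #   bit 25 = 1  t=3,i=10
  ##... -> #   bit 24 = 1  t=1,i=7
  #.### -> .   bit 23 = 0  t=0,i=12
  #.##. -> #   bit 22 = 1  t=0,i=2
  #.#.# -> .   bit 21 = 0  t=0,i=8
  #.#.. -> .   bit 20 = 0  t=1,i=15
  #..## -> #   bit 19 = 1  t=4,i=9
  #..#. -> #   bit 18 = 1  t=3,i=11
  #...# -> #   bit 17 = 1  t=2,i=9
  #.... -> .   bit 16 = 0  t=1,i=8
  .#### -> #   bit 15 = 1  t=0,i=13
  .###. -> #   bit 14 = 1  t=0,i=20
  .##.# -> #   bit 13 = 1  t=0,i=3
  .##.. -> .   bit 12 = 0  t=1,i=6
  .#.## -> .   bit 11 = 0  t=0,i=11
  .#.#. -> .   bit 10 = 0  t=0,i=9
  .#..# -> .   bit 9 = 0  t=7,i=2
  .#... -> #   bit 8 = 1  t=1,i=16
  ..### -> #   bit 7 = 1  t=4,i=15
  ..##. -> .   bit 6 = 0  t=1,i=20
  ..#.# -> .   bit 5 = 0  t=1,i=13
  ..#.. -> .   bit 4 = 0  t=2,i=11
  ...## -> #   bit 3 = 1  t=1,i=19
  ...#. -> .   bit 2 = 0  t=1,i=12
  ....# -> #   bit 1 = 1  t=1,i=11
  ..... -> .   bit 0 = 0  t=1,i=9
  bits 10110011010011101110000110001010 = 3008291210

3008291210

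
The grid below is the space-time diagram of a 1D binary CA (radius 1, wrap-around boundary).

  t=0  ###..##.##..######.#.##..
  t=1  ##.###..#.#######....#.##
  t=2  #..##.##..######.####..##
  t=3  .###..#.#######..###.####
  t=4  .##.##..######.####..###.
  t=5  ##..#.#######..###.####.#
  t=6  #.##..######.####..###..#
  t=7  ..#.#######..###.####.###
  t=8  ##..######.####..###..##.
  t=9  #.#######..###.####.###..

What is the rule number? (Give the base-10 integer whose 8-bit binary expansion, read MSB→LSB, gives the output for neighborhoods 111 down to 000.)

  ### -> #   bit 7 = 1  t=0,i=1
  ##. -> .   bit 6 = 0  t=0,i=2
  #.# -> .   bit 5 = 0  t=0,i=7
  #.. -> #   bit 4 = 1  t=0,i=3
  .## -> #   bit 3 = 1  t=0,i=0
  .#. -> .   bit 2 = 0  t=0,i=19
  ..# -> #   bit 1 = 1  t=0,i=4
  ... -> #   bit 0 = 1  t=1,i=18
  bits 10011011 = 155

155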